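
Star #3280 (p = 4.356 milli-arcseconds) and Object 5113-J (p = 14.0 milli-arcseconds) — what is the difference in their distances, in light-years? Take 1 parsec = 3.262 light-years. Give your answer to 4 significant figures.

d_A = 1/0.004356″ = 229.57 pc; d_B = 1/0.01400″ = 71.429 pc.
|d_B − d_A| = |71.429 − 229.57| = 158.14 pc = 158.14 × 3.262 ly = 515.85 ly.

515.9 ly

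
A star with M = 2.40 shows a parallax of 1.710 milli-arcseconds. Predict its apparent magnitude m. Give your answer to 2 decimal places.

d = 1/p = 1/0.001710″ = 584.8 pc.
m − M = 5 log₁₀ d − 5 = 5 log₁₀(584.8) − 5 = 13.8350 − 5 = 8.8350.
m = M + (m − M) = 2.40 + 8.8350 = 11.24.

m = 11.24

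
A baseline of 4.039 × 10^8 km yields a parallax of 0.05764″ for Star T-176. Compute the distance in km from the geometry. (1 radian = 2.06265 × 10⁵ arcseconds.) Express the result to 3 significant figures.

1.45 × 10^15 km

θ = 0.05764″ = 0.05764/206265 = 2.7945 × 10^-7 rad.
d = B/θ = (4.039 × 10^8) / (2.7945 × 10^-7) = 1.4453 × 10^15 km.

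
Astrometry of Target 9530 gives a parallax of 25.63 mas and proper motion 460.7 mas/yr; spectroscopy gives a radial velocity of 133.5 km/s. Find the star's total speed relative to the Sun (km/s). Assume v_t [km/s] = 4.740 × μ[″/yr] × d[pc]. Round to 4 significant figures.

158.4 km/s

d = 1/p = 1/0.02563″ = 39.017 pc.
μ = 460.7 mas/yr = 0.4607 ″/yr.
v_t = 4.740 μ d = 4.740 × 0.4607 × 39.017 = 85.202 km/s.
v = √(v_r² + v_t²) = √(133.5² + 85.202²) = √25081.6 = 158.37 km/s.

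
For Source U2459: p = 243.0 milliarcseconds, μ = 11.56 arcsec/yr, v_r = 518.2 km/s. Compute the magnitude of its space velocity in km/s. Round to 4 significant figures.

565.1 km/s

d = 1/p = 1/0.2430″ = 4.1152 pc.
v_t = 4.740 μ d = 4.740 × 11.56 × 4.1152 = 225.49 km/s.
v = √(v_r² + v_t²) = √(518.2² + 225.49²) = √319377 = 565.13 km/s.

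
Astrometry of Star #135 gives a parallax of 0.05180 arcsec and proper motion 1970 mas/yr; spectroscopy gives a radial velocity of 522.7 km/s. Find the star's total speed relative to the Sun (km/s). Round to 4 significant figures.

d = 1/p = 1/0.05180″ = 19.305 pc.
μ = 1970 mas/yr = 1.970 ″/yr.
v_t = 4.740 μ d = 4.740 × 1.970 × 19.305 = 180.27 km/s.
v = √(v_r² + v_t²) = √(522.7² + 180.27²) = √305713 = 552.91 km/s.

552.9 km/s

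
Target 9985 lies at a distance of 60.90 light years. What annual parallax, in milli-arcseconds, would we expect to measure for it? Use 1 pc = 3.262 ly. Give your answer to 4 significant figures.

53.56 mas

d = 60.90 ly ÷ 3.262 = 18.67 pc.
p = 1/d = 1/18.67 = 0.053562 arcsec.
= 0.053562 × 1000 = 53.562 mas.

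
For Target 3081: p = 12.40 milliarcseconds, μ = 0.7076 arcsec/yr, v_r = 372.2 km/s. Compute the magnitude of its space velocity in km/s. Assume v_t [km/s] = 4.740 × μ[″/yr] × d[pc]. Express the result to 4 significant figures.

460.1 km/s

d = 1/p = 1/0.01240″ = 80.645 pc.
v_t = 4.740 μ d = 4.740 × 0.7076 × 80.645 = 270.49 km/s.
v = √(v_r² + v_t²) = √(372.2² + 270.49²) = √211698 = 460.11 km/s.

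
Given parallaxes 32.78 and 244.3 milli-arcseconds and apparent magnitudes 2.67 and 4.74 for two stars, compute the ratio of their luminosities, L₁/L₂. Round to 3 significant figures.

L₁/L₂ = 374

d₁ = 1/p₁ = 1/0.03278″ = 30.506 pc; d₂ = 1/p₂ = 1/0.2443″ = 4.0933 pc.
M₁ = m₁ − 5 log₁₀ d₁ + 5 = 2.67 − 7.4219 + 5 = 0.2481.
M₂ = 4.74 − 3.0604 + 5 = 6.6796.
L₁/L₂ = 10^(0.4(M₂ − M₁)) = 10^(0.4 × 6.4315) = 10^2.57260 = 373.77.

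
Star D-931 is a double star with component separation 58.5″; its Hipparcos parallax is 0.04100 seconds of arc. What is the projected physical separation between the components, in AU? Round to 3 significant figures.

d = 1/p = 1/0.04100″ = 24.39 pc.
At distance d (pc), an angle of θ arcsec spans θ·d AU: s = 58.5 × 24.39 = 1426.8 AU.

1430 AU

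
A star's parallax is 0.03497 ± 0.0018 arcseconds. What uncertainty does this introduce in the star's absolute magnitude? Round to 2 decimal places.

M = m − 5 log₁₀ d + 5 = m + 5 log₁₀ p + 5, so ∂M/∂p = 5/(p ln 10).
σ_M = (5/ln 10) · (σ_p/p) = 2.1715 × 0.0018/0.03497 = 2.1715 × 0.051473 = 0.11177.

σ_M = 0.11 mag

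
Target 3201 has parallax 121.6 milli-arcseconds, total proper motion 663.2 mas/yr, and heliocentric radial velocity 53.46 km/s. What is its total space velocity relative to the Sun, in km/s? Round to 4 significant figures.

d = 1/p = 1/0.1216″ = 8.2237 pc.
μ = 663.2 mas/yr = 0.6632 ″/yr.
v_t = 4.740 μ d = 4.740 × 0.6632 × 8.2237 = 25.852 km/s.
v = √(v_r² + v_t²) = √(53.46² + 25.852²) = √3526.3 = 59.383 km/s.

59.38 km/s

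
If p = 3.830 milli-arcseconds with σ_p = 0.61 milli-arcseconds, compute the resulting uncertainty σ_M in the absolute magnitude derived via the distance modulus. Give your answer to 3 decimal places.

M = m − 5 log₁₀ d + 5 = m + 5 log₁₀ p + 5, so ∂M/∂p = 5/(p ln 10).
σ_M = (5/ln 10) · (σ_p/p) = 2.1715 × 0.61/3.830 = 2.1715 × 0.15927 = 0.34585.

σ_M = 0.346 mag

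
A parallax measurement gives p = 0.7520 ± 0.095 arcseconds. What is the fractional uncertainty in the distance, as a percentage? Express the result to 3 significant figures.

12.6%

For d = 1/p, |σ_d/d| = |σ_p/p|.
σ_p/p = 0.095 / 0.7520 = 0.12633 = 12.633%.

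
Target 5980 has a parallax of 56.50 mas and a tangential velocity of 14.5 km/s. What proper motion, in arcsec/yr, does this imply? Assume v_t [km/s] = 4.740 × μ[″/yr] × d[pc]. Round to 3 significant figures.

0.173 arcsec/yr

d = 1/p = 1/0.05650″ = 17.699 pc.
μ = v_t / (4.74 d) = 14.5 / (4.74 × 17.699) = 14.5 / 83.893 = 0.17284 ″/yr.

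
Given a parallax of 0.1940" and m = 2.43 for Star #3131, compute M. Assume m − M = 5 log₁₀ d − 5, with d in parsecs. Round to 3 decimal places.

M = 3.869

d = 1/p = 1/0.1940″ = 5.1546 pc.
m − M = 5 log₁₀(5.1546) − 5 = 3.5610 − 5 = -1.4390.
M = m − (m − M) = 2.43 − (-1.4390) = 3.869.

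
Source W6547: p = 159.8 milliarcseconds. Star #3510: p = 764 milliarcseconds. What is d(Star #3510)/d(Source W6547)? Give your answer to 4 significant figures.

Since d = 1/p, d_B/d_A = p_A/p_B.
= 159.8 / 764 = 0.20916.

0.2092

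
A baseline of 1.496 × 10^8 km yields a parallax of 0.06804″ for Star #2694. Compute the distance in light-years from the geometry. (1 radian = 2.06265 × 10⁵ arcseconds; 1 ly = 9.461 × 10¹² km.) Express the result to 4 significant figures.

47.94 ly

θ = 0.06804″ = 0.06804/206265 = 3.2987 × 10^-7 rad.
d = B/θ = (1.496 × 10^8) / (3.2987 × 10^-7) = 4.5351 × 10^14 km = (4.5351 × 10^14) / (9.461 × 10^12) ly = 47.935 ly.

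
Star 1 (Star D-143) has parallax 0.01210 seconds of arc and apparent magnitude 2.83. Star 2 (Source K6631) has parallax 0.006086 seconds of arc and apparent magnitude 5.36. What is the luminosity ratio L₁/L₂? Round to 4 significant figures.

L₁/L₂ = 2.601

d₁ = 1/p₁ = 1/0.01210″ = 82.645 pc; d₂ = 1/p₂ = 1/0.006086″ = 164.31 pc.
M₁ = m₁ − 5 log₁₀ d₁ + 5 = 2.83 − 9.5861 + 5 = -1.7561.
M₂ = 5.36 − 11.0783 + 5 = -0.7183.
L₁/L₂ = 10^(0.4(M₂ − M₁)) = 10^(0.4 × 1.0378) = 10^0.41512 = 2.6009.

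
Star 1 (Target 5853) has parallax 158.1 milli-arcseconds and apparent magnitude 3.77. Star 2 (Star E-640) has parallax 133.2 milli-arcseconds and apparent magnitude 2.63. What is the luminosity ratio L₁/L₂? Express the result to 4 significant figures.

L₁/L₂ = 0.2484

d₁ = 1/p₁ = 1/0.1581″ = 6.3251 pc; d₂ = 1/p₂ = 1/0.1332″ = 7.5075 pc.
M₁ = m₁ − 5 log₁₀ d₁ + 5 = 3.77 − 4.0053 + 5 = 4.7647.
M₂ = 2.63 − 4.3775 + 5 = 3.2525.
L₁/L₂ = 10^(0.4(M₂ − M₁)) = 10^(0.4 × (-1.5122)) = 10^(-0.60488) = 0.24838.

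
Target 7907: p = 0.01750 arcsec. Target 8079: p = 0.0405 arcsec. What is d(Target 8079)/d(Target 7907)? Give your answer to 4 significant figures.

0.4321

Since d = 1/p, d_B/d_A = p_A/p_B.
= 0.01750 / 0.0405 = 0.4321.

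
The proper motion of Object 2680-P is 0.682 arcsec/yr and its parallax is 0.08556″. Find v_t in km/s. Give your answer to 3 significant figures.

d = 1/p = 1/0.08556″ = 11.688 pc.
v_t = 4.74 × μ × d = 4.74 × 0.682 × 11.688 = 37.784 km/s.

37.8 km/s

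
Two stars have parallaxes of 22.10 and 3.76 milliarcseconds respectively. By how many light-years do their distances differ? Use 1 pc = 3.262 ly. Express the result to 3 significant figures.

720 ly

d_A = 1/0.02210″ = 45.249 pc; d_B = 1/0.003760″ = 265.96 pc.
|d_B − d_A| = |265.96 − 45.249| = 220.71 pc = 220.71 × 3.262 ly = 719.96 ly.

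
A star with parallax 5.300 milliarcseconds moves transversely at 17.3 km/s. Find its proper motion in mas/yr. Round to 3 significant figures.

d = 1/p = 1/0.005300″ = 188.68 pc.
μ = v_t / (4.74 d) = 17.3 / (4.74 × 188.68) = 17.3 / 894.34 = 0.019344 ″/yr = 19.344 mas/yr.

19.3 mas/yr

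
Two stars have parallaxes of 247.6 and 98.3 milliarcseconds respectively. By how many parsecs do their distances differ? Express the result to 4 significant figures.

6.134 pc

d_A = 1/0.2476″ = 4.0388 pc; d_B = 1/0.09830″ = 10.173 pc.
|d_B − d_A| = |10.173 − 4.0388| = 6.1342 pc.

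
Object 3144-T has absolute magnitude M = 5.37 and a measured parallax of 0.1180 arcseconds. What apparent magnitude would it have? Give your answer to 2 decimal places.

d = 1/p = 1/0.1180″ = 8.4746 pc.
m − M = 5 log₁₀ d − 5 = 5 log₁₀(8.4746) − 5 = 4.6406 − 5 = -0.3594.
m = M + (m − M) = 5.37 + (-0.3594) = 5.01.

m = 5.01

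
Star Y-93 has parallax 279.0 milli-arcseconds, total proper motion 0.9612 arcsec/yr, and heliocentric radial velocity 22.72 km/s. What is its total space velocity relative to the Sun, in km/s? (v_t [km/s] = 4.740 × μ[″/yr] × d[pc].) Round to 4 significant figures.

d = 1/p = 1/0.2790″ = 3.5842 pc.
v_t = 4.740 μ d = 4.740 × 0.9612 × 3.5842 = 16.33 km/s.
v = √(v_r² + v_t²) = √(22.72² + 16.33²) = √782.867 = 27.98 km/s.

27.98 km/s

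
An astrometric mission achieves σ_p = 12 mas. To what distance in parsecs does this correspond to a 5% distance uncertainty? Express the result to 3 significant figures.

4.17 pc

σ_d/d = σ_p/p, so the condition is σ_p/p ≤ 0.05, i.e. p ≥ σ_p/0.05.
p_min = 12/0.05 = 240 mas = 0.24 arcsec.
d_max = 1/p_min = 1/0.24 = 4.1667 pc.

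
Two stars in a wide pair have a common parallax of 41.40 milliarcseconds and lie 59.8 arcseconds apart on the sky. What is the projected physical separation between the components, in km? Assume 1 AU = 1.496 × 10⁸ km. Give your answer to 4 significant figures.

2.161 × 10^11 km

d = 1/p = 1/0.04140″ = 24.155 pc.
At distance d (pc), an angle of θ arcsec spans θ·d AU: s = 59.8 × 24.155 = 1444.5 AU.
= 1444.5 × 1.496 × 10⁸ km = 2.1610 × 10^11 km.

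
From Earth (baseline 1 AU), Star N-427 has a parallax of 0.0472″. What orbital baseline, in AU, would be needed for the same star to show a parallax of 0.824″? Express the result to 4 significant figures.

Parallax scales linearly with baseline: p ∝ B, so B = p_target / p_Earth × 1 AU.
B = 0.824 / 0.0472 = 17.458 AU.

17.46 AU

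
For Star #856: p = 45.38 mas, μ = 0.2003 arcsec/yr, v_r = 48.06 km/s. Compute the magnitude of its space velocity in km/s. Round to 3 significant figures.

52.4 km/s

d = 1/p = 1/0.04538″ = 22.036 pc.
v_t = 4.740 μ d = 4.740 × 0.2003 × 22.036 = 20.921 km/s.
v = √(v_r² + v_t²) = √(48.06² + 20.921²) = √2747.45 = 52.416 km/s.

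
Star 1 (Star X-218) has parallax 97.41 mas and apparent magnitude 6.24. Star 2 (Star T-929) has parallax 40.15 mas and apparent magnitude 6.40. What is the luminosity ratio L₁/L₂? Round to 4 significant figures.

d₁ = 1/p₁ = 1/0.09741″ = 10.266 pc; d₂ = 1/p₂ = 1/0.04015″ = 24.907 pc.
M₁ = m₁ − 5 log₁₀ d₁ + 5 = 6.24 − 5.0570 + 5 = 6.1830.
M₂ = 6.40 − 6.9816 + 5 = 4.4184.
L₁/L₂ = 10^(0.4(M₂ − M₁)) = 10^(0.4 × (-1.7646)) = 10^(-0.70584) = 0.19686.

L₁/L₂ = 0.1969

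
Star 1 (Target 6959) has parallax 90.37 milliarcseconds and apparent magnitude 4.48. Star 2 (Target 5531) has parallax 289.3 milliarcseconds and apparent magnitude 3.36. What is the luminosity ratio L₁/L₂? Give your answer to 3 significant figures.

L₁/L₂ = 3.65

d₁ = 1/p₁ = 1/0.09037″ = 11.066 pc; d₂ = 1/p₂ = 1/0.2893″ = 3.4566 pc.
M₁ = m₁ − 5 log₁₀ d₁ + 5 = 4.48 − 5.2200 + 5 = 4.2600.
M₂ = 3.36 − 2.6932 + 5 = 5.6668.
L₁/L₂ = 10^(0.4(M₂ − M₁)) = 10^(0.4 × 1.4068) = 10^0.56272 = 3.6536.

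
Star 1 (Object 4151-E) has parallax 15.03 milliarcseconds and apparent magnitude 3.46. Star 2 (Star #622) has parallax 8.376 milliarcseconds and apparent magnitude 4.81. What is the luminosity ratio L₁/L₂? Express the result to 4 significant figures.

d₁ = 1/p₁ = 1/0.01503″ = 66.534 pc; d₂ = 1/p₂ = 1/0.008376″ = 119.39 pc.
M₁ = m₁ − 5 log₁₀ d₁ + 5 = 3.46 − 9.1152 + 5 = -0.6552.
M₂ = 4.81 − 10.3848 + 5 = -0.5748.
L₁/L₂ = 10^(0.4(M₂ − M₁)) = 10^(0.4 × 0.0804) = 10^0.03216 = 1.0769.

L₁/L₂ = 1.077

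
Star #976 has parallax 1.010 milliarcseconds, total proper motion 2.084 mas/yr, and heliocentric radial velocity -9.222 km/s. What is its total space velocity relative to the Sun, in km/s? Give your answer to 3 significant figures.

13.4 km/s

d = 1/p = 1/0.001010″ = 990.1 pc.
μ = 2.084 mas/yr = 0.002084 ″/yr.
v_t = 4.740 μ d = 4.740 × 0.002084 × 990.1 = 9.7804 km/s.
v = √(v_r² + v_t²) = √((-9.222)² + 9.7804²) = √180.702 = 13.443 km/s.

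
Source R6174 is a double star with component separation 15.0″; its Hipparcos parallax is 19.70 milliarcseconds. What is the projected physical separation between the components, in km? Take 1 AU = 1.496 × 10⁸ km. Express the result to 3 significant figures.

d = 1/p = 1/0.01970″ = 50.761 pc.
At distance d (pc), an angle of θ arcsec spans θ·d AU: s = 15.0 × 50.761 = 761.42 AU.
= 761.42 × 1.496 × 10⁸ km = 1.1391 × 10^11 km.

1.14 × 10^11 km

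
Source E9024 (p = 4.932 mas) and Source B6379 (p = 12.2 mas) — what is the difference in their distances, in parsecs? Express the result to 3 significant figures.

d_A = 1/0.004932″ = 202.76 pc; d_B = 1/0.01220″ = 81.967 pc.
|d_B − d_A| = |81.967 − 202.76| = 120.79 pc.

121 pc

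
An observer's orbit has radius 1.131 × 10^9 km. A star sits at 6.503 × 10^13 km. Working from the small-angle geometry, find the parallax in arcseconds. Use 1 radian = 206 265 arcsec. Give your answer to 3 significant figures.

3.59 arcsec

θ ≈ B/d = (1.131 × 10^9) / (6.503 × 10^13) = 1.7392 × 10^-5 rad.
In arcseconds: 1.7392 × 10^-5 × 206265 = 3.5874″.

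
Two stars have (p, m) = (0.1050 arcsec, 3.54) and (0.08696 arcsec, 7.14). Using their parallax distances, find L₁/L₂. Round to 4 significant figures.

L₁/L₂ = 18.89

d₁ = 1/p₁ = 1/0.1050″ = 9.5238 pc; d₂ = 1/p₂ = 1/0.08696″ = 11.5 pc.
M₁ = m₁ − 5 log₁₀ d₁ + 5 = 3.54 − 4.8941 + 5 = 3.6459.
M₂ = 7.14 − 5.3035 + 5 = 6.8365.
L₁/L₂ = 10^(0.4(M₂ − M₁)) = 10^(0.4 × 3.1906) = 10^1.27624 = 18.89.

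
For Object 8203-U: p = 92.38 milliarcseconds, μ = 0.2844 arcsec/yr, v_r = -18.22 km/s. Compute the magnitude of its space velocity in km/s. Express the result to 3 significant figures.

d = 1/p = 1/0.09238″ = 10.825 pc.
v_t = 4.740 μ d = 4.740 × 0.2844 × 10.825 = 14.593 km/s.
v = √(v_r² + v_t²) = √((-18.22)² + 14.593²) = √544.924 = 23.344 km/s.

23.3 km/s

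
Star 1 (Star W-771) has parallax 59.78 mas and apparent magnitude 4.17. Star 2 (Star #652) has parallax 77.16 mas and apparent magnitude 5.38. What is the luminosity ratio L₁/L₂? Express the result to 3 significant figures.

d₁ = 1/p₁ = 1/0.05978″ = 16.728 pc; d₂ = 1/p₂ = 1/0.07716″ = 12.96 pc.
M₁ = m₁ − 5 log₁₀ d₁ + 5 = 4.17 − 6.1172 + 5 = 3.0528.
M₂ = 5.38 − 5.5630 + 5 = 4.8170.
L₁/L₂ = 10^(0.4(M₂ − M₁)) = 10^(0.4 × 1.7642) = 10^0.70568 = 5.0779.

L₁/L₂ = 5.08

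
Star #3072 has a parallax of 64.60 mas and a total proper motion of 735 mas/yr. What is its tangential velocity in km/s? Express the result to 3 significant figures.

53.9 km/s

d = 1/p = 1/0.06460″ = 15.48 pc.
μ = 735 mas/yr = 0.735 ″/yr.
v_t = 4.74 × μ × d = 4.74 × 0.735 × 15.48 = 53.931 km/s.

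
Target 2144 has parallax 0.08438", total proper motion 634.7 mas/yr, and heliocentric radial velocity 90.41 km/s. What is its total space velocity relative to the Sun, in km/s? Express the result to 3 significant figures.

97.2 km/s

d = 1/p = 1/0.08438″ = 11.851 pc.
μ = 634.7 mas/yr = 0.6347 ″/yr.
v_t = 4.740 μ d = 4.740 × 0.6347 × 11.851 = 35.653 km/s.
v = √(v_r² + v_t²) = √(90.41² + 35.653²) = √9445.1 = 97.186 km/s.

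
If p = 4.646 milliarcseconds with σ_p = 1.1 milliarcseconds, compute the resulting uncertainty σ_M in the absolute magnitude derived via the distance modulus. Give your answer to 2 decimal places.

σ_M = 0.51 mag

M = m − 5 log₁₀ d + 5 = m + 5 log₁₀ p + 5, so ∂M/∂p = 5/(p ln 10).
σ_M = (5/ln 10) · (σ_p/p) = 2.1715 × 1.1/4.646 = 2.1715 × 0.23676 = 0.51412.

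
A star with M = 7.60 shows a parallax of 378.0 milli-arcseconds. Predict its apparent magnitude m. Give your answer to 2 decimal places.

d = 1/p = 1/0.3780″ = 2.6455 pc.
m − M = 5 log₁₀ d − 5 = 5 log₁₀(2.6455) − 5 = 2.1125 − 5 = -2.8875.
m = M + (m − M) = 7.60 + (-2.8875) = 4.71.

m = 4.71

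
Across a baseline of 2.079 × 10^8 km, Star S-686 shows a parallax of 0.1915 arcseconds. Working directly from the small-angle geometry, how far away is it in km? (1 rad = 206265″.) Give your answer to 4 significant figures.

2.239 × 10^14 km

θ = 0.1915″ = 0.1915/206265 = 9.2842 × 10^-7 rad.
d = B/θ = (2.079 × 10^8) / (9.2842 × 10^-7) = 2.2393 × 10^14 km.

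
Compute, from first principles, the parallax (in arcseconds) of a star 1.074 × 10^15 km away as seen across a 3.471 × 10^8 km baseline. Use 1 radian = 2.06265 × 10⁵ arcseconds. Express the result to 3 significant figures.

θ ≈ B/d = (3.471 × 10^8) / (1.074 × 10^15) = 3.2318 × 10^-7 rad.
In arcseconds: 3.2318 × 10^-7 × 206265 = 0.066661″.

0.0667 arcsec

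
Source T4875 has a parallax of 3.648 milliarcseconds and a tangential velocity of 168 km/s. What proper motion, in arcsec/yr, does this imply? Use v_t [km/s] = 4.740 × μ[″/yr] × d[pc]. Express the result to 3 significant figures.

0.129 arcsec/yr

d = 1/p = 1/0.003648″ = 274.12 pc.
μ = v_t / (4.74 d) = 168 / (4.74 × 274.12) = 168 / 1299.3 = 0.1293 ″/yr.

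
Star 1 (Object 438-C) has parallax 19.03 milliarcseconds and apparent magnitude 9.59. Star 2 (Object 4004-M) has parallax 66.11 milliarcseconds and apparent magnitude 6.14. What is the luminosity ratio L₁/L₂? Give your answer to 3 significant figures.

L₁/L₂ = 0.503

d₁ = 1/p₁ = 1/0.01903″ = 52.549 pc; d₂ = 1/p₂ = 1/0.06611″ = 15.126 pc.
M₁ = m₁ − 5 log₁₀ d₁ + 5 = 9.59 − 8.6028 + 5 = 5.9872.
M₂ = 6.14 − 5.8986 + 5 = 5.2414.
L₁/L₂ = 10^(0.4(M₂ − M₁)) = 10^(0.4 × (-0.7458)) = 10^(-0.29832) = 0.50313.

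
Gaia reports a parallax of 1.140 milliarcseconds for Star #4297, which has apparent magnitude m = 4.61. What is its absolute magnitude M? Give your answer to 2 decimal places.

d = 1/p = 1/0.001140″ = 877.19 pc.
m − M = 5 log₁₀(877.19) − 5 = 14.7155 − 5 = 9.7155.
M = m − (m − M) = 4.61 − 9.7155 = -5.11.

M = -5.11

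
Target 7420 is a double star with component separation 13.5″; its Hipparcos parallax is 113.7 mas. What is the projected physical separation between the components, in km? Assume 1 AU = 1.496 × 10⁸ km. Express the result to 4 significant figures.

1.776 × 10^10 km

d = 1/p = 1/0.1137″ = 8.7951 pc.
At distance d (pc), an angle of θ arcsec spans θ·d AU: s = 13.5 × 8.7951 = 118.73 AU.
= 118.73 × 1.496 × 10⁸ km = 1.7762 × 10^10 km.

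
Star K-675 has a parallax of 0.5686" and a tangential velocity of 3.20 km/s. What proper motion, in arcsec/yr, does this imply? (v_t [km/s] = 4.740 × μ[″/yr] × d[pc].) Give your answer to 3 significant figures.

d = 1/p = 1/0.5686″ = 1.7587 pc.
μ = v_t / (4.74 d) = 3.20 / (4.74 × 1.7587) = 3.20 / 8.3362 = 0.38387 ″/yr.

0.384 arcsec/yr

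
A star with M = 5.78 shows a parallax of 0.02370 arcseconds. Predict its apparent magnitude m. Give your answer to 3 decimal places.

d = 1/p = 1/0.02370″ = 42.194 pc.
m − M = 5 log₁₀ d − 5 = 5 log₁₀(42.194) − 5 = 8.1263 − 5 = 3.1263.
m = M + (m − M) = 5.78 + 3.1263 = 8.906.

m = 8.906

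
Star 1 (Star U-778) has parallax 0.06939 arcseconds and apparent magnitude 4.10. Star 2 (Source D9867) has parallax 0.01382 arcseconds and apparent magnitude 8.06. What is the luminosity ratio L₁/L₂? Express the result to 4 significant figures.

L₁/L₂ = 1.522

d₁ = 1/p₁ = 1/0.06939″ = 14.411 pc; d₂ = 1/p₂ = 1/0.01382″ = 72.359 pc.
M₁ = m₁ − 5 log₁₀ d₁ + 5 = 4.10 − 5.7935 + 5 = 3.3065.
M₂ = 8.06 − 9.2975 + 5 = 3.7625.
L₁/L₂ = 10^(0.4(M₂ − M₁)) = 10^(0.4 × 0.4560) = 10^0.18240 = 1.5219.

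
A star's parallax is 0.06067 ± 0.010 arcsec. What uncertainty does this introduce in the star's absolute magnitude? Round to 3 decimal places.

M = m − 5 log₁₀ d + 5 = m + 5 log₁₀ p + 5, so ∂M/∂p = 5/(p ln 10).
σ_M = (5/ln 10) · (σ_p/p) = 2.1715 × 0.010/0.06067 = 2.1715 × 0.16483 = 0.35793.

σ_M = 0.358 mag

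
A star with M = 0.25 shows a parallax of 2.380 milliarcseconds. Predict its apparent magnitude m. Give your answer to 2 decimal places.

d = 1/p = 1/0.002380″ = 420.17 pc.
m − M = 5 log₁₀ d − 5 = 5 log₁₀(420.17) − 5 = 13.1171 − 5 = 8.1171.
m = M + (m − M) = 0.25 + 8.1171 = 8.37.

m = 8.37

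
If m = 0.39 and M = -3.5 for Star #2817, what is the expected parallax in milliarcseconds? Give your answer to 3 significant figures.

16.7 mas

m − M = 0.39 − (-3.5) = 3.89.
d = 10^((m−M)/5 + 1) = 10^1.778 = 59.979 pc.
p = 1/d = 1/59.979 = 0.016673 arcsec = 16.673 mas.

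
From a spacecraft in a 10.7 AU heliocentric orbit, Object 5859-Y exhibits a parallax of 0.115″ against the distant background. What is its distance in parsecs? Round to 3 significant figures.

93.0 pc

With baseline B (in AU) and parallax p (in arcsec), d = B/p parsecs.
d = 10.7 / 0.115 = 93.043 pc.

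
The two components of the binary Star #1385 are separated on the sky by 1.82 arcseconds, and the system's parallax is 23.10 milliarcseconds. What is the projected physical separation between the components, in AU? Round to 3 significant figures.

78.8 AU

d = 1/p = 1/0.02310″ = 43.29 pc.
At distance d (pc), an angle of θ arcsec spans θ·d AU: s = 1.82 × 43.29 = 78.788 AU.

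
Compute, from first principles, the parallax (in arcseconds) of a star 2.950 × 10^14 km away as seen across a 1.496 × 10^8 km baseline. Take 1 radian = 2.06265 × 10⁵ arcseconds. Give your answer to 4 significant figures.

0.1046 arcsec

θ ≈ B/d = (1.496 × 10^8) / (2.950 × 10^14) = 5.0712 × 10^-7 rad.
In arcseconds: 5.0712 × 10^-7 × 206265 = 0.1046″.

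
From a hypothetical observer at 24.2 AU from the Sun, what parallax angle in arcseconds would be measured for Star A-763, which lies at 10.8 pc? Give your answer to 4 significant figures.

p (arcsec) = B (AU) / d (pc).
p = 24.2 / 10.8 = 2.2407 arcsec.

2.241 arcsec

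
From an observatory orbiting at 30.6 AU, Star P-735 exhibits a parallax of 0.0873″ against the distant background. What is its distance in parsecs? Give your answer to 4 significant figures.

350.5 pc

With baseline B (in AU) and parallax p (in arcsec), d = B/p parsecs.
d = 30.6 / 0.0873 = 350.52 pc.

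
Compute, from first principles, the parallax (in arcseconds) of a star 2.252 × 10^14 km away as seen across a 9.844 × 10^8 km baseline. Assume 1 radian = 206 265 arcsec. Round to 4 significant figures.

θ ≈ B/d = (9.844 × 10^8) / (2.252 × 10^14) = 4.3712 × 10^-6 rad.
In arcseconds: 4.3712 × 10^-6 × 206265 = 0.90163″.

0.9016 arcsec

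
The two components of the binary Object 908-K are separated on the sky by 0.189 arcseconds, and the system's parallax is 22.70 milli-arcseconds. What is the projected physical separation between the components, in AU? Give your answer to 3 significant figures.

8.33 AU

d = 1/p = 1/0.02270″ = 44.053 pc.
At distance d (pc), an angle of θ arcsec spans θ·d AU: s = 0.189 × 44.053 = 8.326 AU.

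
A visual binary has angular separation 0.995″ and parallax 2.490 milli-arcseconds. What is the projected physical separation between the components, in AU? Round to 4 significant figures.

d = 1/p = 1/0.002490″ = 401.61 pc.
At distance d (pc), an angle of θ arcsec spans θ·d AU: s = 0.995 × 401.61 = 399.6 AU.

399.6 AU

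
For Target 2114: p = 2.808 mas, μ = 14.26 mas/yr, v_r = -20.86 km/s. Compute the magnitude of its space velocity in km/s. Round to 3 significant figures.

d = 1/p = 1/0.002808″ = 356.13 pc.
μ = 14.26 mas/yr = 0.01426 ″/yr.
v_t = 4.740 μ d = 4.740 × 0.01426 × 356.13 = 24.072 km/s.
v = √(v_r² + v_t²) = √((-20.86)² + 24.072²) = √1014.6 = 31.853 km/s.

31.9 km/s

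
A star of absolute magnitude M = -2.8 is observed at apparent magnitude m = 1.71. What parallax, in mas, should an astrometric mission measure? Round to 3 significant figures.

m − M = 1.71 − (-2.8) = 4.51.
d = 10^((m−M)/5 + 1) = 10^1.902 = 79.799 pc.
p = 1/d = 1/79.799 = 0.012531 arcsec = 12.531 mas.

12.5 mas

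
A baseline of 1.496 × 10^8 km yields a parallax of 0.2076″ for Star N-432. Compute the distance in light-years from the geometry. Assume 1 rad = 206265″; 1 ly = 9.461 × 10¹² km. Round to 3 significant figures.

15.7 ly

θ = 0.2076″ = 0.2076/206265 = 1.0065 × 10^-6 rad.
d = B/θ = (1.496 × 10^8) / (1.0065 × 10^-6) = 1.4863 × 10^14 km = (1.4863 × 10^14) / (9.461 × 10^12) ly = 15.71 ly.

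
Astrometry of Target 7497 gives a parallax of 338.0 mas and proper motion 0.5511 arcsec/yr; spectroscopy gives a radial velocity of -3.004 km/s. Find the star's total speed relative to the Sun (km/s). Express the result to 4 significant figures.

8.292 km/s

d = 1/p = 1/0.3380″ = 2.9586 pc.
v_t = 4.740 μ d = 4.740 × 0.5511 × 2.9586 = 7.7285 km/s.
v = √(v_r² + v_t²) = √((-3.004)² + 7.7285²) = √68.7537 = 8.2918 km/s.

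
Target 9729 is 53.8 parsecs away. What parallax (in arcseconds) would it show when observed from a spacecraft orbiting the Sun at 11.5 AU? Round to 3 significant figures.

0.214 arcsec

p (arcsec) = B (AU) / d (pc).
p = 11.5 / 53.8 = 0.21375 arcsec.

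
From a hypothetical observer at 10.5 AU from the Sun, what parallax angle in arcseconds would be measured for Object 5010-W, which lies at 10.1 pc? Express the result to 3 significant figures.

p (arcsec) = B (AU) / d (pc).
p = 10.5 / 10.1 = 1.0396 arcsec.

1.04 arcsec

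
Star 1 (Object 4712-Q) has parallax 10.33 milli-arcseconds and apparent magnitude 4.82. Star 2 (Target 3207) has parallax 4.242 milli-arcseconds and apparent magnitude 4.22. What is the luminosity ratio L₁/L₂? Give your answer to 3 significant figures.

d₁ = 1/p₁ = 1/0.01033″ = 96.805 pc; d₂ = 1/p₂ = 1/0.004242″ = 235.74 pc.
M₁ = m₁ − 5 log₁₀ d₁ + 5 = 4.82 − 9.9295 + 5 = -0.1095.
M₂ = 4.22 − 11.8622 + 5 = -2.6422.
L₁/L₂ = 10^(0.4(M₂ − M₁)) = 10^(0.4 × (-2.5327)) = 10^(-1.01308) = 0.097033.

L₁/L₂ = 0.0970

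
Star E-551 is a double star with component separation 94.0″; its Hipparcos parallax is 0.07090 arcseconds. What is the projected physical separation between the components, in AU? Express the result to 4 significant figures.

d = 1/p = 1/0.07090″ = 14.104 pc.
At distance d (pc), an angle of θ arcsec spans θ·d AU: s = 94.0 × 14.104 = 1325.8 AU.

1326 AU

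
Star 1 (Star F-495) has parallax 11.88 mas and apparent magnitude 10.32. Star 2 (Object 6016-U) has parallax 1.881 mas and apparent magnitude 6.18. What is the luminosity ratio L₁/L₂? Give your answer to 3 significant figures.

L₁/L₂ = 0.000554

d₁ = 1/p₁ = 1/0.01188″ = 84.175 pc; d₂ = 1/p₂ = 1/0.001881″ = 531.63 pc.
M₁ = m₁ − 5 log₁₀ d₁ + 5 = 10.32 − 9.6259 + 5 = 5.6941.
M₂ = 6.18 − 13.6280 + 5 = -2.4480.
L₁/L₂ = 10^(0.4(M₂ − M₁)) = 10^(0.4 × (-8.1421)) = 10^(-3.25684) = 0.00055355.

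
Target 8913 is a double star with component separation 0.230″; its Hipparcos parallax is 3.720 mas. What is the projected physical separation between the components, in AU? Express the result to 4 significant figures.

61.83 AU

d = 1/p = 1/0.003720″ = 268.82 pc.
At distance d (pc), an angle of θ arcsec spans θ·d AU: s = 0.230 × 268.82 = 61.829 AU.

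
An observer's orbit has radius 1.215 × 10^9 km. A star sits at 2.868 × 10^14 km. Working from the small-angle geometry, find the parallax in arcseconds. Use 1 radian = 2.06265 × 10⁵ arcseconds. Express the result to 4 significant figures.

θ ≈ B/d = (1.215 × 10^9) / (2.868 × 10^14) = 4.2364 × 10^-6 rad.
In arcseconds: 4.2364 × 10^-6 × 206265 = 0.87382″.

0.8738 arcsec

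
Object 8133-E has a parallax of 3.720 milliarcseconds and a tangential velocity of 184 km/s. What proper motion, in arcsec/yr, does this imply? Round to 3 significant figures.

d = 1/p = 1/0.003720″ = 268.82 pc.
μ = v_t / (4.74 d) = 184 / (4.74 × 268.82) = 184 / 1274.2 = 0.1444 ″/yr.

0.144 arcsec/yr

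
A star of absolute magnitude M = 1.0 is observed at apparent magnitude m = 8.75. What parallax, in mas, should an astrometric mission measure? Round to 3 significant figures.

2.82 mas

m − M = 8.75 − 1.0 = 7.75.
d = 10^((m−M)/5 + 1) = 10^2.550 = 354.81 pc.
p = 1/d = 1/354.81 = 0.0028184 arcsec = 2.8184 mas.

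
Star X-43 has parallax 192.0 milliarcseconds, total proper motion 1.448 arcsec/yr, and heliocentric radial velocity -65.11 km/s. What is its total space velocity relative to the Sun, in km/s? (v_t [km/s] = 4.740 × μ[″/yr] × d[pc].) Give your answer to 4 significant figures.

d = 1/p = 1/0.1920″ = 5.2083 pc.
v_t = 4.740 μ d = 4.740 × 1.448 × 5.2083 = 35.747 km/s.
v = √(v_r² + v_t²) = √((-65.11)² + 35.747²) = √5517.16 = 74.278 km/s.

74.28 km/s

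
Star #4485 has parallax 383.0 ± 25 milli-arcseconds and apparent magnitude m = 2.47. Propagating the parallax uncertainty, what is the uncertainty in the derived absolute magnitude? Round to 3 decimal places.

M = m − 5 log₁₀ d + 5 = m + 5 log₁₀ p + 5, so ∂M/∂p = 5/(p ln 10).
σ_M = (5/ln 10) · (σ_p/p) = 2.1715 × 25/383.0 = 2.1715 × 0.065274 = 0.14174.

σ_M = 0.142 mag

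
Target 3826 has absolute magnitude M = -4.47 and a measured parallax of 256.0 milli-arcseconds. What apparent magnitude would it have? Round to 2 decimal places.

d = 1/p = 1/0.2560″ = 3.9063 pc.
m − M = 5 log₁₀ d − 5 = 5 log₁₀(3.9063) − 5 = 2.9588 − 5 = -2.0412.
m = M + (m − M) = -4.47 + (-2.0412) = -6.51.

m = -6.51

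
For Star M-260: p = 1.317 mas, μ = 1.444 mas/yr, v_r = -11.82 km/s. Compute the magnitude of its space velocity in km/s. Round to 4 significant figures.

d = 1/p = 1/0.001317″ = 759.3 pc.
μ = 1.444 mas/yr = 0.001444 ″/yr.
v_t = 4.740 μ d = 4.740 × 0.001444 × 759.3 = 5.1971 km/s.
v = √(v_r² + v_t²) = √((-11.82)² + 5.1971²) = √166.722 = 12.912 km/s.

12.91 km/s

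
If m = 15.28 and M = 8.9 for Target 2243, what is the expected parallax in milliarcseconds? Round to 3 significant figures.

5.30 mas

m − M = 15.28 − 8.9 = 6.38.
d = 10^((m−M)/5 + 1) = 10^2.276 = 188.8 pc.
p = 1/d = 1/188.8 = 0.0052966 arcsec = 5.2966 mas.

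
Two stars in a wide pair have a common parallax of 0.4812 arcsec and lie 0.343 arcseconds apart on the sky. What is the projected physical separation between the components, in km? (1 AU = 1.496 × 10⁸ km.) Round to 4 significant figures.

1.066 × 10^8 km

d = 1/p = 1/0.4812″ = 2.0781 pc.
At distance d (pc), an angle of θ arcsec spans θ·d AU: s = 0.343 × 2.0781 = 0.71279 AU.
= 0.71279 × 1.496 × 10⁸ km = 1.0663 × 10^8 km.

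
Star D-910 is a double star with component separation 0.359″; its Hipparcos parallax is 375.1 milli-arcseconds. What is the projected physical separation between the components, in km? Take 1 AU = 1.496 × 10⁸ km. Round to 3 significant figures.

1.43 × 10^8 km

d = 1/p = 1/0.3751″ = 2.666 pc.
At distance d (pc), an angle of θ arcsec spans θ·d AU: s = 0.359 × 2.666 = 0.95709 AU.
= 0.95709 × 1.496 × 10⁸ km = 1.4318 × 10^8 km.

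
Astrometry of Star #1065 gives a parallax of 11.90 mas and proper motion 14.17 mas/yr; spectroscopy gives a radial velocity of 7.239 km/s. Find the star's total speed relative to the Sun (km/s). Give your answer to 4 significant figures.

d = 1/p = 1/0.01190″ = 84.034 pc.
μ = 14.17 mas/yr = 0.01417 ″/yr.
v_t = 4.740 μ d = 4.740 × 0.01417 × 84.034 = 5.6442 km/s.
v = √(v_r² + v_t²) = √(7.239² + 5.6442²) = √84.2601 = 9.1793 km/s.

9.179 km/s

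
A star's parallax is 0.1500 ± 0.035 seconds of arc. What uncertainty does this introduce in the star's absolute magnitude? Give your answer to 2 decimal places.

M = m − 5 log₁₀ d + 5 = m + 5 log₁₀ p + 5, so ∂M/∂p = 5/(p ln 10).
σ_M = (5/ln 10) · (σ_p/p) = 2.1715 × 0.035/0.1500 = 2.1715 × 0.23333 = 0.50668.

σ_M = 0.51 mag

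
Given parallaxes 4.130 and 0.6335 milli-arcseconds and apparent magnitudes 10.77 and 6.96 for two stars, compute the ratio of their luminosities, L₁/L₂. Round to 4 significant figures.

L₁/L₂ = 0.0007040

d₁ = 1/p₁ = 1/0.004130″ = 242.13 pc; d₂ = 1/p₂ = 1/0.0006335″ = 1578.5 pc.
M₁ = m₁ − 5 log₁₀ d₁ + 5 = 10.77 − 11.9202 + 5 = 3.8498.
M₂ = 6.96 − 15.9912 + 5 = -4.0312.
L₁/L₂ = 10^(0.4(M₂ − M₁)) = 10^(0.4 × (-7.8810)) = 10^(-3.15240) = 0.00070404.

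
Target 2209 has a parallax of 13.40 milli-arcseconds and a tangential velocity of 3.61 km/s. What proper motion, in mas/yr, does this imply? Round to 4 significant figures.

10.21 mas/yr

d = 1/p = 1/0.01340″ = 74.627 pc.
μ = v_t / (4.74 d) = 3.61 / (4.74 × 74.627) = 3.61 / 353.73 = 0.010206 ″/yr = 10.206 mas/yr.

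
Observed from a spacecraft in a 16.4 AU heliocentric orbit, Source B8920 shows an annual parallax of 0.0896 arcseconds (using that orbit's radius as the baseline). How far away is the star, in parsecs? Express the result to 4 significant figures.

183.0 pc

With baseline B (in AU) and parallax p (in arcsec), d = B/p parsecs.
d = 16.4 / 0.0896 = 183.04 pc.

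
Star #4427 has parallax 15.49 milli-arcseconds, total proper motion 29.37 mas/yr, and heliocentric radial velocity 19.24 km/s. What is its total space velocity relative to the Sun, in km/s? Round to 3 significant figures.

d = 1/p = 1/0.01549″ = 64.558 pc.
μ = 29.37 mas/yr = 0.02937 ″/yr.
v_t = 4.740 μ d = 4.740 × 0.02937 × 64.558 = 8.9874 km/s.
v = √(v_r² + v_t²) = √(19.24² + 8.9874²) = √450.951 = 21.236 km/s.

21.2 km/s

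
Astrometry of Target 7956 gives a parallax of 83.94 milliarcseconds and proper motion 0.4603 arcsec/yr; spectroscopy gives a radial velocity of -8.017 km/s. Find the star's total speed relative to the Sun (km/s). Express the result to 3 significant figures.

d = 1/p = 1/0.08394″ = 11.913 pc.
v_t = 4.740 μ d = 4.740 × 0.4603 × 11.913 = 25.992 km/s.
v = √(v_r² + v_t²) = √((-8.017)² + 25.992²) = √739.856 = 27.2 km/s.

27.2 km/s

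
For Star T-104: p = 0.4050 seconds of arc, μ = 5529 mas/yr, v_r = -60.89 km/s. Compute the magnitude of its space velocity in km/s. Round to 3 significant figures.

d = 1/p = 1/0.4050″ = 2.4691 pc.
μ = 5529 mas/yr = 5.529 ″/yr.
v_t = 4.740 μ d = 4.740 × 5.529 × 2.4691 = 64.709 km/s.
v = √(v_r² + v_t²) = √((-60.89)² + 64.709²) = √7894.85 = 88.853 km/s.

88.9 km/s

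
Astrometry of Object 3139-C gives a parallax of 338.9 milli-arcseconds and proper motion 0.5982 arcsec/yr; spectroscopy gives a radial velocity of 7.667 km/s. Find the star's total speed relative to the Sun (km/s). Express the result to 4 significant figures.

d = 1/p = 1/0.3389″ = 2.9507 pc.
v_t = 4.740 μ d = 4.740 × 0.5982 × 2.9507 = 8.3666 km/s.
v = √(v_r² + v_t²) = √(7.667² + 8.3666²) = √128.783 = 11.348 km/s.

11.35 km/s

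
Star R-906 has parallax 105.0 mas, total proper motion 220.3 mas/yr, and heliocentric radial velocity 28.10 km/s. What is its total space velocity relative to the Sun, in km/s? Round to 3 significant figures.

d = 1/p = 1/0.1050″ = 9.5238 pc.
μ = 220.3 mas/yr = 0.2203 ″/yr.
v_t = 4.740 μ d = 4.740 × 0.2203 × 9.5238 = 9.945 km/s.
v = √(v_r² + v_t²) = √(28.10² + 9.945²) = √888.513 = 29.808 km/s.

29.8 km/s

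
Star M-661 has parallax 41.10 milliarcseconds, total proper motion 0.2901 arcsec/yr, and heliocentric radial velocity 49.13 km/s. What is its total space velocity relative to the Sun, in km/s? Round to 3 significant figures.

59.4 km/s

d = 1/p = 1/0.04110″ = 24.331 pc.
v_t = 4.740 μ d = 4.740 × 0.2901 × 24.331 = 33.457 km/s.
v = √(v_r² + v_t²) = √(49.13² + 33.457²) = √3533.13 = 59.44 km/s.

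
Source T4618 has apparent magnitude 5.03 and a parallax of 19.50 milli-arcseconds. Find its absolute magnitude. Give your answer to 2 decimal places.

d = 1/p = 1/0.01950″ = 51.282 pc.
m − M = 5 log₁₀(51.282) − 5 = 8.5498 − 5 = 3.5498.
M = m − (m − M) = 5.03 − 3.5498 = 1.48.

M = 1.48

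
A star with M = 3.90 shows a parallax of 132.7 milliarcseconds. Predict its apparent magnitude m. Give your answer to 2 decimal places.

d = 1/p = 1/0.1327″ = 7.5358 pc.
m − M = 5 log₁₀ d − 5 = 5 log₁₀(7.5358) − 5 = 4.3856 − 5 = -0.6144.
m = M + (m − M) = 3.90 + (-0.6144) = 3.29.

m = 3.29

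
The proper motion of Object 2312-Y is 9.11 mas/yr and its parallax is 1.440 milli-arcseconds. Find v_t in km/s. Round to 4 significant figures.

d = 1/p = 1/0.001440″ = 694.44 pc.
μ = 9.11 mas/yr = 0.00911 ″/yr.
v_t = 4.74 × μ × d = 4.74 × 0.00911 × 694.44 = 29.987 km/s.

29.99 km/s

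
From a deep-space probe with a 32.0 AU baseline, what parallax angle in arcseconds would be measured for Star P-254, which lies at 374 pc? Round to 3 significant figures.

p (arcsec) = B (AU) / d (pc).
p = 32.0 / 374 = 0.085561 arcsec.

0.0856 arcsec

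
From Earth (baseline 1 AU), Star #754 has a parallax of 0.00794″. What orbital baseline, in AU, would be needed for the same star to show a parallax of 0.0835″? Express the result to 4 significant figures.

Parallax scales linearly with baseline: p ∝ B, so B = p_target / p_Earth × 1 AU.
B = 0.0835 / 0.00794 = 10.516 AU.

10.52 AU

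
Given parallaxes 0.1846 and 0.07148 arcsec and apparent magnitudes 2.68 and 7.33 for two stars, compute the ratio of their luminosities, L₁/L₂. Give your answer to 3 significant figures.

d₁ = 1/p₁ = 1/0.1846″ = 5.4171 pc; d₂ = 1/p₂ = 1/0.07148″ = 13.99 pc.
M₁ = m₁ − 5 log₁₀ d₁ + 5 = 2.68 − 3.6688 + 5 = 4.0112.
M₂ = 7.33 − 5.7291 + 5 = 6.6009.
L₁/L₂ = 10^(0.4(M₂ − M₁)) = 10^(0.4 × 2.5897) = 10^1.03588 = 10.861.

L₁/L₂ = 10.9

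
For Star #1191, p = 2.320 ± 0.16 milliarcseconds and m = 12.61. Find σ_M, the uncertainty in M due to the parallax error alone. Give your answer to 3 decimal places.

M = m − 5 log₁₀ d + 5 = m + 5 log₁₀ p + 5, so ∂M/∂p = 5/(p ln 10).
σ_M = (5/ln 10) · (σ_p/p) = 2.1715 × 0.16/2.320 = 2.1715 × 0.068966 = 0.14976.

σ_M = 0.150 mag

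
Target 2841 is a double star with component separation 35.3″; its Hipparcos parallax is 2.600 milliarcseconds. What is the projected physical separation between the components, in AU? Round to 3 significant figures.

d = 1/p = 1/0.002600″ = 384.62 pc.
At distance d (pc), an angle of θ arcsec spans θ·d AU: s = 35.3 × 384.62 = 13577 AU.

13600 AU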